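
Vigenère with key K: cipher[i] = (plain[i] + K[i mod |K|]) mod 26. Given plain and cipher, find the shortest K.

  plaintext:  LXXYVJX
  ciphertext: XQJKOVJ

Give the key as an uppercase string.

MTM

  i= 0: X-L = 12 → M
  i= 1: Q-X = 19 → T
  i= 2: J-X = 12 → M
  i= 3: K-Y = 12 → M
  i= 4: O-V = 19 → T
  i= 5: V-J = 12 → M
  i= 6: J-X = 12 → M
  shifts repeat with period 3: MTM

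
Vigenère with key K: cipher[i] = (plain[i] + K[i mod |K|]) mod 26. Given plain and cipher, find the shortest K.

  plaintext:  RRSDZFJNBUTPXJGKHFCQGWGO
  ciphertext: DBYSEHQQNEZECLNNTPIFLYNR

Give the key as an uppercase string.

MKGPFCHD

  i= 0: D-R = 12 → M
  i= 1: B-R = 10 → K
  i= 2: Y-S =  6 → G
  i= 3: S-D = 15 → P
  i= 4: E-Z =  5 → F
  i= 5: H-F =  2 → C
  i= 6: Q-J =  7 → H
  i= 7: Q-N =  3 → D
  i= 8: N-B = 12 → M
  i= 9: E-U = 10 → K
  i=10: Z-T =  6 → G
  i=11: E-P = 15 → P
  i=12: C-X =  5 → F
  i=13: L-J =  2 → C
  i=14: N-G =  7 → H
  i=15: N-K =  3 → D
  i=16: T-H = 12 → M
  i=17: P-F = 10 → K
  i=18: I-C =  6 → G
  i=19: F-Q = 15 → P
  i=20: L-G =  5 → F
  i=21: Y-W =  2 → C
  i=22: N-G =  7 → H
  i=23: R-O =  3 → D
  shifts repeat with period 8: MKGPFCHD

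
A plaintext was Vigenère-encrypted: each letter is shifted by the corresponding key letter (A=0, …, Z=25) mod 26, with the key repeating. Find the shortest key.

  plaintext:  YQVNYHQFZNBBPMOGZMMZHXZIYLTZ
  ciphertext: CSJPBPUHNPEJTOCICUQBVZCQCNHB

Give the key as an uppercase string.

  i= 0: C-Y =  4 → E
  i= 1: S-Q =  2 → C
  i= 2: J-V = 14 → O
  i= 3: P-N =  2 → C
  i= 4: B-Y =  3 → D
  i= 5: P-H =  8 → I
  i= 6: U-Q =  4 → E
  i= 7: H-F =  2 → C
  i= 8: N-Z = 14 → O
  i= 9: P-N =  2 → C
  i=10: E-B =  3 → D
  i=11: J-B =  8 → I
  i=12: T-P =  4 → E
  i=13: O-M =  2 → C
  i=14: C-O = 14 → O
  i=15: I-G =  2 → C
  i=16: C-Z =  3 → D
  i=17: U-M =  8 → I
  i=18: Q-M =  4 → E
  i=19: B-Z =  2 → C
  i=20: V-H = 14 → O
  i=21: Z-X =  2 → C
  i=22: C-Z =  3 → D
  i=23: Q-I =  8 → I
  i=24: C-Y =  4 → E
  i=25: N-L =  2 → C
  i=26: H-T = 14 → O
  i=27: B-Z =  2 → C
  shifts repeat with period 6: ECOCDI

ECOCDI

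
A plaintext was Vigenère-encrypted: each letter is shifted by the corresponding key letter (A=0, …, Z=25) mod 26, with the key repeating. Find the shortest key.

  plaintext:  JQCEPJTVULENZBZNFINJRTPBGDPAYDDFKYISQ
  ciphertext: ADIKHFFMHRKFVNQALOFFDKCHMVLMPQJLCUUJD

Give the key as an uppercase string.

  i= 0: A-J = 17 → R
  i= 1: D-Q = 13 → N
  i= 2: I-C =  6 → G
  i= 3: K-E =  6 → G
  i= 4: H-P = 18 → S
  i= 5: F-J = 22 → W
  i= 6: F-T = 12 → M
  i= 7: M-V = 17 → R
  i= 8: H-U = 13 → N
  i= 9: R-L =  6 → G
  i=10: K-E =  6 → G
  i=11: F-N = 18 → S
  i=12: V-Z = 22 → W
  i=13: N-B = 12 → M
  i=14: Q-Z = 17 → R
  i=15: A-N = 13 → N
  i=16: L-F =  6 → G
  i=17: O-I =  6 → G
  i=18: F-N = 18 → S
  i=19: F-J = 22 → W
  i=20: D-R = 12 → M
  i=21: K-T = 17 → R
  i=22: C-P = 13 → N
  i=23: H-B =  6 → G
  i=24: M-G =  6 → G
  i=25: V-D = 18 → S
  i=26: L-P = 22 → W
  i=27: M-A = 12 → M
  i=28: P-Y = 17 → R
  i=29: Q-D = 13 → N
  i=30: J-D =  6 → G
  i=31: L-F =  6 → G
  i=32: C-K = 18 → S
  i=33: U-Y = 22 → W
  i=34: U-I = 12 → M
  i=35: J-S = 17 → R
  i=36: D-Q = 13 → N
  shifts repeat with period 7: RNGGSWM

RNGGSWM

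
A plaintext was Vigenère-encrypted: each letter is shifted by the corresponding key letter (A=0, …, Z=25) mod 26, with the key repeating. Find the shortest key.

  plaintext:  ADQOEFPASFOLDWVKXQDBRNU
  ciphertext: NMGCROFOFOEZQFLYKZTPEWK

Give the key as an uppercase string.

NJQO

  i= 0: N-A = 13 → N
  i= 1: M-D =  9 → J
  i= 2: G-Q = 16 → Q
  i= 3: C-O = 14 → O
  i= 4: R-E = 13 → N
  i= 5: O-F =  9 → J
  i= 6: F-P = 16 → Q
  i= 7: O-A = 14 → O
  i= 8: F-S = 13 → N
  i= 9: O-F =  9 → J
  i=10: E-O = 16 → Q
  i=11: Z-L = 14 → O
  i=12: Q-D = 13 → N
  i=13: F-W =  9 → J
  i=14: L-V = 16 → Q
  i=15: Y-K = 14 → O
  i=16: K-X = 13 → N
  i=17: Z-Q =  9 → J
  i=18: T-D = 16 → Q
  i=19: P-B = 14 → O
  i=20: E-R = 13 → N
  i=21: W-N =  9 → J
  i=22: K-U = 16 → Q
  shifts repeat with period 4: NJQO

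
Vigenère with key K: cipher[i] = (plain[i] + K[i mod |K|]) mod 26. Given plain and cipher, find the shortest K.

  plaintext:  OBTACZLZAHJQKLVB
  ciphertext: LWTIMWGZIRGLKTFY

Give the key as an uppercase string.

  i= 0: L-O = 23 → X
  i= 1: W-B = 21 → V
  i= 2: T-T =  0 → A
  i= 3: I-A =  8 → I
  i= 4: M-C = 10 → K
  i= 5: W-Z = 23 → X
  i= 6: G-L = 21 → V
  i= 7: Z-Z =  0 → A
  i= 8: I-A =  8 → I
  i= 9: R-H = 10 → K
  i=10: G-J = 23 → X
  i=11: L-Q = 21 → V
  i=12: K-K =  0 → A
  i=13: T-L =  8 → I
  i=14: F-V = 10 → K
  i=15: Y-B = 23 → X
  shifts repeat with period 5: XVAIK

XVAIK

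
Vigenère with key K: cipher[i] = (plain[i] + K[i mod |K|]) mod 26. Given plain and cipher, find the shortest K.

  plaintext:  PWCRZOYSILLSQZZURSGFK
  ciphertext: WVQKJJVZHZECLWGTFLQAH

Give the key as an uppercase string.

HZOTKVX

  i= 0: W-P =  7 → H
  i= 1: V-W = 25 → Z
  i= 2: Q-C = 14 → O
  i= 3: K-R = 19 → T
  i= 4: J-Z = 10 → K
  i= 5: J-O = 21 → V
  i= 6: V-Y = 23 → X
  i= 7: Z-S =  7 → H
  i= 8: H-I = 25 → Z
  i= 9: Z-L = 14 → O
  i=10: E-L = 19 → T
  i=11: C-S = 10 → K
  i=12: L-Q = 21 → V
  i=13: W-Z = 23 → X
  i=14: G-Z =  7 → H
  i=15: T-U = 25 → Z
  i=16: F-R = 14 → O
  i=17: L-S = 19 → T
  i=18: Q-G = 10 → K
  i=19: A-F = 21 → V
  i=20: H-K = 23 → X
  shifts repeat with period 7: HZOTKVX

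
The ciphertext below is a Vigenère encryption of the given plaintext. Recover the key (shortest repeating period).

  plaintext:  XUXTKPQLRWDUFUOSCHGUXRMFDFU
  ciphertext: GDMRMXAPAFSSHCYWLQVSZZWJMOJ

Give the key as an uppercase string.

  i= 0: G-X =  9 → J
  i= 1: D-U =  9 → J
  i= 2: M-X = 15 → P
  i= 3: R-T = 24 → Y
  i= 4: M-K =  2 → C
  i= 5: X-P =  8 → I
  i= 6: A-Q = 10 → K
  i= 7: P-L =  4 → E
  i= 8: A-R =  9 → J
  i= 9: F-W =  9 → J
  i=10: S-D = 15 → P
  i=11: S-U = 24 → Y
  i=12: H-F =  2 → C
  i=13: C-U =  8 → I
  i=14: Y-O = 10 → K
  i=15: W-S =  4 → E
  i=16: L-C =  9 → J
  i=17: Q-H =  9 → J
  i=18: V-G = 15 → P
  i=19: S-U = 24 → Y
  i=20: Z-X =  2 → C
  i=21: Z-R =  8 → I
  i=22: W-M = 10 → K
  i=23: J-F =  4 → E
  i=24: M-D =  9 → J
  i=25: O-F =  9 → J
  i=26: J-U = 15 → P
  shifts repeat with period 8: JJPYCIKE

JJPYCIKE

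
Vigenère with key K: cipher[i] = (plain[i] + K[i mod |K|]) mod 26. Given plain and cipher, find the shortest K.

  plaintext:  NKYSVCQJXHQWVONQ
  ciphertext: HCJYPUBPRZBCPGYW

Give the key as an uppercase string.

USLG

  i= 0: H-N = 20 → U
  i= 1: C-K = 18 → S
  i= 2: J-Y = 11 → L
  i= 3: Y-S =  6 → G
  i= 4: P-V = 20 → U
  i= 5: U-C = 18 → S
  i= 6: B-Q = 11 → L
  i= 7: P-J =  6 → G
  i= 8: R-X = 20 → U
  i= 9: Z-H = 18 → S
  i=10: B-Q = 11 → L
  i=11: C-W =  6 → G
  i=12: P-V = 20 → U
  i=13: G-O = 18 → S
  i=14: Y-N = 11 → L
  i=15: W-Q =  6 → G
  shifts repeat with period 4: USLG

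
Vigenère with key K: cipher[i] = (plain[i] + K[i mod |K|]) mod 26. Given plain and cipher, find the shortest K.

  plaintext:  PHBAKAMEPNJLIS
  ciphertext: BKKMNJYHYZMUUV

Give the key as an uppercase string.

  i= 0: B-P = 12 → M
  i= 1: K-H =  3 → D
  i= 2: K-B =  9 → J
  i= 3: M-A = 12 → M
  i= 4: N-K =  3 → D
  i= 5: J-A =  9 → J
  i= 6: Y-M = 12 → M
  i= 7: H-E =  3 → D
  i= 8: Y-P =  9 → J
  i= 9: Z-N = 12 → M
  i=10: M-J =  3 → D
  i=11: U-L =  9 → J
  i=12: U-I = 12 → M
  i=13: V-S =  3 → D
  shifts repeat with period 3: MDJ

MDJ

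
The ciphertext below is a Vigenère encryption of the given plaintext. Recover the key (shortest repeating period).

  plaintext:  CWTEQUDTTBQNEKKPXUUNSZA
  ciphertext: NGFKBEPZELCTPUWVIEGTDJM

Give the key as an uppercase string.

  i= 0: N-C = 11 → L
  i= 1: G-W = 10 → K
  i= 2: F-T = 12 → M
  i= 3: K-E =  6 → G
  i= 4: B-Q = 11 → L
  i= 5: E-U = 10 → K
  i= 6: P-D = 12 → M
  i= 7: Z-T =  6 → G
  i= 8: E-T = 11 → L
  i= 9: L-B = 10 → K
  i=10: C-Q = 12 → M
  i=11: T-N =  6 → G
  i=12: P-E = 11 → L
  i=13: U-K = 10 → K
  i=14: W-K = 12 → M
  i=15: V-P =  6 → G
  i=16: I-X = 11 → L
  i=17: E-U = 10 → K
  i=18: G-U = 12 → M
  i=19: T-N =  6 → G
  i=20: D-S = 11 → L
  i=21: J-Z = 10 → K
  i=22: M-A = 12 → M
  shifts repeat with period 4: LKMG

LKMG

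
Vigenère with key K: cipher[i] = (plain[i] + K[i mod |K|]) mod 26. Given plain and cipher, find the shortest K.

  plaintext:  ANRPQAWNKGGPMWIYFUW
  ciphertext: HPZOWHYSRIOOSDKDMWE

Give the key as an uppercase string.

HCIZGHCF

  i= 0: H-A =  7 → H
  i= 1: P-N =  2 → C
  i= 2: Z-R =  8 → I
  i= 3: O-P = 25 → Z
  i= 4: W-Q =  6 → G
  i= 5: H-A =  7 → H
  i= 6: Y-W =  2 → C
  i= 7: S-N =  5 → F
  i= 8: R-K =  7 → H
  i= 9: I-G =  2 → C
  i=10: O-G =  8 → I
  i=11: O-P = 25 → Z
  i=12: S-M =  6 → G
  i=13: D-W =  7 → H
  i=14: K-I =  2 → C
  i=15: D-Y =  5 → F
  i=16: M-F =  7 → H
  i=17: W-U =  2 → C
  i=18: E-W =  8 → I
  shifts repeat with period 8: HCIZGHCF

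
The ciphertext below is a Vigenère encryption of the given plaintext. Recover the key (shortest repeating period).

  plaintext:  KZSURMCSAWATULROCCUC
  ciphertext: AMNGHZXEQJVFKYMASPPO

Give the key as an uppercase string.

  i= 0: A-K = 16 → Q
  i= 1: M-Z = 13 → N
  i= 2: N-S = 21 → V
  i= 3: G-U = 12 → M
  i= 4: H-R = 16 → Q
  i= 5: Z-M = 13 → N
  i= 6: X-C = 21 → V
  i= 7: E-S = 12 → M
  i= 8: Q-A = 16 → Q
  i= 9: J-W = 13 → N
  i=10: V-A = 21 → V
  i=11: F-T = 12 → M
  i=12: K-U = 16 → Q
  i=13: Y-L = 13 → N
  i=14: M-R = 21 → V
  i=15: A-O = 12 → M
  i=16: S-C = 16 → Q
  i=17: P-C = 13 → N
  i=18: P-U = 21 → V
  i=19: O-C = 12 → M
  shifts repeat with period 4: QNVM

QNVM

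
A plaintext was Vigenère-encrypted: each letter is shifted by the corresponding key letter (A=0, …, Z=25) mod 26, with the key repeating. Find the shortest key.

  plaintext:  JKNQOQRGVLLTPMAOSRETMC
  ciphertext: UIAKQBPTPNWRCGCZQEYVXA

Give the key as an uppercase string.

  i= 0: U-J = 11 → L
  i= 1: I-K = 24 → Y
  i= 2: A-N = 13 → N
  i= 3: K-Q = 20 → U
  i= 4: Q-O =  2 → C
  i= 5: B-Q = 11 → L
  i= 6: P-R = 24 → Y
  i= 7: T-G = 13 → N
  i= 8: P-V = 20 → U
  i= 9: N-L =  2 → C
  i=10: W-L = 11 → L
  i=11: R-T = 24 → Y
  i=12: C-P = 13 → N
  i=13: G-M = 20 → U
  i=14: C-A =  2 → C
  i=15: Z-O = 11 → L
  i=16: Q-S = 24 → Y
  i=17: E-R = 13 → N
  i=18: Y-E = 20 → U
  i=19: V-T =  2 → C
  i=20: X-M = 11 → L
  i=21: A-C = 24 → Y
  shifts repeat with period 5: LYNUC

LYNUC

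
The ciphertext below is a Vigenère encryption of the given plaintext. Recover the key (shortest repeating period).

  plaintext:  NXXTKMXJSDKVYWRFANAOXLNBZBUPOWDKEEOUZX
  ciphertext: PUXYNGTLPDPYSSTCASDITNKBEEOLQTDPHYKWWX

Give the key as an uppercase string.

  i= 0: P-N =  2 → C
  i= 1: U-X = 23 → X
  i= 2: X-X =  0 → A
  i= 3: Y-T =  5 → F
  i= 4: N-K =  3 → D
  i= 5: G-M = 20 → U
  i= 6: T-X = 22 → W
  i= 7: L-J =  2 → C
  i= 8: P-S = 23 → X
  i= 9: D-D =  0 → A
  i=10: P-K =  5 → F
  i=11: Y-V =  3 → D
  i=12: S-Y = 20 → U
  i=13: S-W = 22 → W
  i=14: T-R =  2 → C
  i=15: C-F = 23 → X
  i=16: A-A =  0 → A
  i=17: S-N =  5 → F
  i=18: D-A =  3 → D
  i=19: I-O = 20 → U
  i=20: T-X = 22 → W
  i=21: N-L =  2 → C
  i=22: K-N = 23 → X
  i=23: B-B =  0 → A
  i=24: E-Z =  5 → F
  i=25: E-B =  3 → D
  i=26: O-U = 20 → U
  i=27: L-P = 22 → W
  i=28: Q-O =  2 → C
  i=29: T-W = 23 → X
  i=30: D-D =  0 → A
  i=31: P-K =  5 → F
  i=32: H-E =  3 → D
  i=33: Y-E = 20 → U
  i=34: K-O = 22 → W
  i=35: W-U =  2 → C
  i=36: W-Z = 23 → X
  i=37: X-X =  0 → A
  shifts repeat with period 7: CXAFDUW

CXAFDUW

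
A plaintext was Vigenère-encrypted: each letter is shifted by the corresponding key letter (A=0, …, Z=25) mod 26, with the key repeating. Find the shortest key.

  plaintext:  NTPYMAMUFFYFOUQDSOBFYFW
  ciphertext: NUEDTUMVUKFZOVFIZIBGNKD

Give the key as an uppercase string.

ABPFHU

  i= 0: N-N =  0 → A
  i= 1: U-T =  1 → B
  i= 2: E-P = 15 → P
  i= 3: D-Y =  5 → F
  i= 4: T-M =  7 → H
  i= 5: U-A = 20 → U
  i= 6: M-M =  0 → A
  i= 7: V-U =  1 → B
  i= 8: U-F = 15 → P
  i= 9: K-F =  5 → F
  i=10: F-Y =  7 → H
  i=11: Z-F = 20 → U
  i=12: O-O =  0 → A
  i=13: V-U =  1 → B
  i=14: F-Q = 15 → P
  i=15: I-D =  5 → F
  i=16: Z-S =  7 → H
  i=17: I-O = 20 → U
  i=18: B-B =  0 → A
  i=19: G-F =  1 → B
  i=20: N-Y = 15 → P
  i=21: K-F =  5 → F
  i=22: D-W =  7 → H
  shifts repeat with period 6: ABPFHU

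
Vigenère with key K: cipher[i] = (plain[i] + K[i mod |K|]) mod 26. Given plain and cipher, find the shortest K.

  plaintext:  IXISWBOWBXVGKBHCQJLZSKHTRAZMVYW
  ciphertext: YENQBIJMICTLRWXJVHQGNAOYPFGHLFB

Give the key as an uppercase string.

QHFYFHV

  i= 0: Y-I = 16 → Q
  i= 1: E-X =  7 → H
  i= 2: N-I =  5 → F
  i= 3: Q-S = 24 → Y
  i= 4: B-W =  5 → F
  i= 5: I-B =  7 → H
  i= 6: J-O = 21 → V
  i= 7: M-W = 16 → Q
  i= 8: I-B =  7 → H
  i= 9: C-X =  5 → F
  i=10: T-V = 24 → Y
  i=11: L-G =  5 → F
  i=12: R-K =  7 → H
  i=13: W-B = 21 → V
  i=14: X-H = 16 → Q
  i=15: J-C =  7 → H
  i=16: V-Q =  5 → F
  i=17: H-J = 24 → Y
  i=18: Q-L =  5 → F
  i=19: G-Z =  7 → H
  i=20: N-S = 21 → V
  i=21: A-K = 16 → Q
  i=22: O-H =  7 → H
  i=23: Y-T =  5 → F
  i=24: P-R = 24 → Y
  i=25: F-A =  5 → F
  i=26: G-Z =  7 → H
  i=27: H-M = 21 → V
  i=28: L-V = 16 → Q
  i=29: F-Y =  7 → H
  i=30: B-W =  5 → F
  shifts repeat with period 7: QHFYFHV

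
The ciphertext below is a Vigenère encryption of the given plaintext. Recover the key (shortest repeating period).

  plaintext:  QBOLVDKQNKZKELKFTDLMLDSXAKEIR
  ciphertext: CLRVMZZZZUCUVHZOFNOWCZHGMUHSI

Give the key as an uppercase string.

MKDKRWPJ

  i= 0: C-Q = 12 → M
  i= 1: L-B = 10 → K
  i= 2: R-O =  3 → D
  i= 3: V-L = 10 → K
  i= 4: M-V = 17 → R
  i= 5: Z-D = 22 → W
  i= 6: Z-K = 15 → P
  i= 7: Z-Q =  9 → J
  i= 8: Z-N = 12 → M
  i= 9: U-K = 10 → K
  i=10: C-Z =  3 → D
  i=11: U-K = 10 → K
  i=12: V-E = 17 → R
  i=13: H-L = 22 → W
  i=14: Z-K = 15 → P
  i=15: O-F =  9 → J
  i=16: F-T = 12 → M
  i=17: N-D = 10 → K
  i=18: O-L =  3 → D
  i=19: W-M = 10 → K
  i=20: C-L = 17 → R
  i=21: Z-D = 22 → W
  i=22: H-S = 15 → P
  i=23: G-X =  9 → J
  i=24: M-A = 12 → M
  i=25: U-K = 10 → K
  i=26: H-E =  3 → D
  i=27: S-I = 10 → K
  i=28: I-R = 17 → R
  shifts repeat with period 8: MKDKRWPJ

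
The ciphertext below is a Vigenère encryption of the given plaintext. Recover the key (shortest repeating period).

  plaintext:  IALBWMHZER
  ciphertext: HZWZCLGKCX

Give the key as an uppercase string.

  i= 0: H-I = 25 → Z
  i= 1: Z-A = 25 → Z
  i= 2: W-L = 11 → L
  i= 3: Z-B = 24 → Y
  i= 4: C-W =  6 → G
  i= 5: L-M = 25 → Z
  i= 6: G-H = 25 → Z
  i= 7: K-Z = 11 → L
  i= 8: C-E = 24 → Y
  i= 9: X-R =  6 → G
  shifts repeat with period 5: ZZLYG

ZZLYG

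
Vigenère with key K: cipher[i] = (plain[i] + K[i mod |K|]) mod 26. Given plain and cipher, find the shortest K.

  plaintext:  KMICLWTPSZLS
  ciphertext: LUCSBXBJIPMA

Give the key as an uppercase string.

BIUQQ

  i= 0: L-K =  1 → B
  i= 1: U-M =  8 → I
  i= 2: C-I = 20 → U
  i= 3: S-C = 16 → Q
  i= 4: B-L = 16 → Q
  i= 5: X-W =  1 → B
  i= 6: B-T =  8 → I
  i= 7: J-P = 20 → U
  i= 8: I-S = 16 → Q
  i= 9: P-Z = 16 → Q
  i=10: M-L =  1 → B
  i=11: A-S =  8 → I
  shifts repeat with period 5: BIUQQ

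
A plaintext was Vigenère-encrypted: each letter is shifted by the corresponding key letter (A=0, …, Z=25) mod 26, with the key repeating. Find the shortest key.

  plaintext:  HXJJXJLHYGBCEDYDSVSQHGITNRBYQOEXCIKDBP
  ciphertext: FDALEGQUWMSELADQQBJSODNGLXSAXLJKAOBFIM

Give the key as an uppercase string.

YGRCHXFN

  i= 0: F-H = 24 → Y
  i= 1: D-X =  6 → G
  i= 2: A-J = 17 → R
  i= 3: L-J =  2 → C
  i= 4: E-X =  7 → H
  i= 5: G-J = 23 → X
  i= 6: Q-L =  5 → F
  i= 7: U-H = 13 → N
  i= 8: W-Y = 24 → Y
  i= 9: M-G =  6 → G
  i=10: S-B = 17 → R
  i=11: E-C =  2 → C
  i=12: L-E =  7 → H
  i=13: A-D = 23 → X
  i=14: D-Y =  5 → F
  i=15: Q-D = 13 → N
  i=16: Q-S = 24 → Y
  i=17: B-V =  6 → G
  i=18: J-S = 17 → R
  i=19: S-Q =  2 → C
  i=20: O-H =  7 → H
  i=21: D-G = 23 → X
  i=22: N-I =  5 → F
  i=23: G-T = 13 → N
  i=24: L-N = 24 → Y
  i=25: X-R =  6 → G
  i=26: S-B = 17 → R
  i=27: A-Y =  2 → C
  i=28: X-Q =  7 → H
  i=29: L-O = 23 → X
  i=30: J-E =  5 → F
  i=31: K-X = 13 → N
  i=32: A-C = 24 → Y
  i=33: O-I =  6 → G
  i=34: B-K = 17 → R
  i=35: F-D =  2 → C
  i=36: I-B =  7 → H
  i=37: M-P = 23 → X
  shifts repeat with period 8: YGRCHXFN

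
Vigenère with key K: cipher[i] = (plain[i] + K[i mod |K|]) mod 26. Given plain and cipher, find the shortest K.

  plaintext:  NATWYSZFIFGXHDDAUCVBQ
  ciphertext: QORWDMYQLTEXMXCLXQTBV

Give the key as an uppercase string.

DOYAFUZL

  i= 0: Q-N =  3 → D
  i= 1: O-A = 14 → O
  i= 2: R-T = 24 → Y
  i= 3: W-W =  0 → A
  i= 4: D-Y =  5 → F
  i= 5: M-S = 20 → U
  i= 6: Y-Z = 25 → Z
  i= 7: Q-F = 11 → L
  i= 8: L-I =  3 → D
  i= 9: T-F = 14 → O
  i=10: E-G = 24 → Y
  i=11: X-X =  0 → A
  i=12: M-H =  5 → F
  i=13: X-D = 20 → U
  i=14: C-D = 25 → Z
  i=15: L-A = 11 → L
  i=16: X-U =  3 → D
  i=17: Q-C = 14 → O
  i=18: T-V = 24 → Y
  i=19: B-B =  0 → A
  i=20: V-Q =  5 → F
  shifts repeat with period 8: DOYAFUZL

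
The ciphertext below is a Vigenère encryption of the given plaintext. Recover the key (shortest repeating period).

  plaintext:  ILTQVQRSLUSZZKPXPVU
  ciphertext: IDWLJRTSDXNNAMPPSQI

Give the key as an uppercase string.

ASDVOBC

  i= 0: I-I =  0 → A
  i= 1: D-L = 18 → S
  i= 2: W-T =  3 → D
  i= 3: L-Q = 21 → V
  i= 4: J-V = 14 → O
  i= 5: R-Q =  1 → B
  i= 6: T-R =  2 → C
  i= 7: S-S =  0 → A
  i= 8: D-L = 18 → S
  i= 9: X-U =  3 → D
  i=10: N-S = 21 → V
  i=11: N-Z = 14 → O
  i=12: A-Z =  1 → B
  i=13: M-K =  2 → C
  i=14: P-P =  0 → A
  i=15: P-X = 18 → S
  i=16: S-P =  3 → D
  i=17: Q-V = 21 → V
  i=18: I-U = 14 → O
  shifts repeat with period 7: ASDVOBC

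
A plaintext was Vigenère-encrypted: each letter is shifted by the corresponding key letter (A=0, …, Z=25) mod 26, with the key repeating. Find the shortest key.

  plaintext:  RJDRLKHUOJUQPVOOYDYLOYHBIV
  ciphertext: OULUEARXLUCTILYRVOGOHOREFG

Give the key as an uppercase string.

XLIDTQKD

  i= 0: O-R = 23 → X
  i= 1: U-J = 11 → L
  i= 2: L-D =  8 → I
  i= 3: U-R =  3 → D
  i= 4: E-L = 19 → T
  i= 5: A-K = 16 → Q
  i= 6: R-H = 10 → K
  i= 7: X-U =  3 → D
  i= 8: L-O = 23 → X
  i= 9: U-J = 11 → L
  i=10: C-U =  8 → I
  i=11: T-Q =  3 → D
  i=12: I-P = 19 → T
  i=13: L-V = 16 → Q
  i=14: Y-O = 10 → K
  i=15: R-O =  3 → D
  i=16: V-Y = 23 → X
  i=17: O-D = 11 → L
  i=18: G-Y =  8 → I
  i=19: O-L =  3 → D
  i=20: H-O = 19 → T
  i=21: O-Y = 16 → Q
  i=22: R-H = 10 → K
  i=23: E-B =  3 → D
  i=24: F-I = 23 → X
  i=25: G-V = 11 → L
  shifts repeat with period 8: XLIDTQKD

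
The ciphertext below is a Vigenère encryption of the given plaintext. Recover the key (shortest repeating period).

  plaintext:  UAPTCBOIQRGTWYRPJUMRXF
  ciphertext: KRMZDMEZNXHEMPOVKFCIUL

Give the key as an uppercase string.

  i= 0: K-U = 16 → Q
  i= 1: R-A = 17 → R
  i= 2: M-P = 23 → X
  i= 3: Z-T =  6 → G
  i= 4: D-C =  1 → B
  i= 5: M-B = 11 → L
  i= 6: E-O = 16 → Q
  i= 7: Z-I = 17 → R
  i= 8: N-Q = 23 → X
  i= 9: X-R =  6 → G
  i=10: H-G =  1 → B
  i=11: E-T = 11 → L
  i=12: M-W = 16 → Q
  i=13: P-Y = 17 → R
  i=14: O-R = 23 → X
  i=15: V-P =  6 → G
  i=16: K-J =  1 → B
  i=17: F-U = 11 → L
  i=18: C-M = 16 → Q
  i=19: I-R = 17 → R
  i=20: U-X = 23 → X
  i=21: L-F =  6 → G
  shifts repeat with period 6: QRXGBL

QRXGBL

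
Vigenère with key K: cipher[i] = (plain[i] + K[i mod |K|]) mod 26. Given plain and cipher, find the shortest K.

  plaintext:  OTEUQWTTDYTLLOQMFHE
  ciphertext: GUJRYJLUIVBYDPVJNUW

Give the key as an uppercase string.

  i= 0: G-O = 18 → S
  i= 1: U-T =  1 → B
  i= 2: J-E =  5 → F
  i= 3: R-U = 23 → X
  i= 4: Y-Q =  8 → I
  i= 5: J-W = 13 → N
  i= 6: L-T = 18 → S
  i= 7: U-T =  1 → B
  i= 8: I-D =  5 → F
  i= 9: V-Y = 23 → X
  i=10: B-T =  8 → I
  i=11: Y-L = 13 → N
  i=12: D-L = 18 → S
  i=13: P-O =  1 → B
  i=14: V-Q =  5 → F
  i=15: J-M = 23 → X
  i=16: N-F =  8 → I
  i=17: U-H = 13 → N
  i=18: W-E = 18 → S
  shifts repeat with period 6: SBFXIN

SBFXIN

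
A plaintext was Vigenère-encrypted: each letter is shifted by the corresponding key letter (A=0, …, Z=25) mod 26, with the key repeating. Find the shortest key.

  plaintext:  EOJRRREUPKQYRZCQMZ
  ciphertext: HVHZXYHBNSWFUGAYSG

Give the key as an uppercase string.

  i= 0: H-E =  3 → D
  i= 1: V-O =  7 → H
  i= 2: H-J = 24 → Y
  i= 3: Z-R =  8 → I
  i= 4: X-R =  6 → G
  i= 5: Y-R =  7 → H
  i= 6: H-E =  3 → D
  i= 7: B-U =  7 → H
  i= 8: N-P = 24 → Y
  i= 9: S-K =  8 → I
  i=10: W-Q =  6 → G
  i=11: F-Y =  7 → H
  i=12: U-R =  3 → D
  i=13: G-Z =  7 → H
  i=14: A-C = 24 → Y
  i=15: Y-Q =  8 → I
  i=16: S-M =  6 → G
  i=17: G-Z =  7 → H
  shifts repeat with period 6: DHYIGH

DHYIGH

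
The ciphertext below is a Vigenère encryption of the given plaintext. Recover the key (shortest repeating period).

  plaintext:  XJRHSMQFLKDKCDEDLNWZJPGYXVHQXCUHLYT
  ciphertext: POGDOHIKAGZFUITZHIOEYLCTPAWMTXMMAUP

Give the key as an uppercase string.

SFPWWV

  i= 0: P-X = 18 → S
  i= 1: O-J =  5 → F
  i= 2: G-R = 15 → P
  i= 3: D-H = 22 → W
  i= 4: O-S = 22 → W
  i= 5: H-M = 21 → V
  i= 6: I-Q = 18 → S
  i= 7: K-F =  5 → F
  i= 8: A-L = 15 → P
  i= 9: G-K = 22 → W
  i=10: Z-D = 22 → W
  i=11: F-K = 21 → V
  i=12: U-C = 18 → S
  i=13: I-D =  5 → F
  i=14: T-E = 15 → P
  i=15: Z-D = 22 → W
  i=16: H-L = 22 → W
  i=17: I-N = 21 → V
  i=18: O-W = 18 → S
  i=19: E-Z =  5 → F
  i=20: Y-J = 15 → P
  i=21: L-P = 22 → W
  i=22: C-G = 22 → W
  i=23: T-Y = 21 → V
  i=24: P-X = 18 → S
  i=25: A-V =  5 → F
  i=26: W-H = 15 → P
  i=27: M-Q = 22 → W
  i=28: T-X = 22 → W
  i=29: X-C = 21 → V
  i=30: M-U = 18 → S
  i=31: M-H =  5 → F
  i=32: A-L = 15 → P
  i=33: U-Y = 22 → W
  i=34: P-T = 22 → W
  shifts repeat with period 6: SFPWWV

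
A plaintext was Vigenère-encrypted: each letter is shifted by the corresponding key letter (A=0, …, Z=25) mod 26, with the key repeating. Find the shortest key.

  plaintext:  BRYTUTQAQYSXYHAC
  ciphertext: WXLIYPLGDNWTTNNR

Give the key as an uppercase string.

  i= 0: W-B = 21 → V
  i= 1: X-R =  6 → G
  i= 2: L-Y = 13 → N
  i= 3: I-T = 15 → P
  i= 4: Y-U =  4 → E
  i= 5: P-T = 22 → W
  i= 6: L-Q = 21 → V
  i= 7: G-A =  6 → G
  i= 8: D-Q = 13 → N
  i= 9: N-Y = 15 → P
  i=10: W-S =  4 → E
  i=11: T-X = 22 → W
  i=12: T-Y = 21 → V
  i=13: N-H =  6 → G
  i=14: N-A = 13 → N
  i=15: R-C = 15 → P
  shifts repeat with period 6: VGNPEW

VGNPEW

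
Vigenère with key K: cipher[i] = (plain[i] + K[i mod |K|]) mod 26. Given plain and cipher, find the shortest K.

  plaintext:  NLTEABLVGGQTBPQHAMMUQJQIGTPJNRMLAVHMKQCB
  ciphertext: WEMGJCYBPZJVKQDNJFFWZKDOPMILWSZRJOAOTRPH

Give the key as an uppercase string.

JTTCJBNG

  i= 0: W-N =  9 → J
  i= 1: E-L = 19 → T
  i= 2: M-T = 19 → T
  i= 3: G-E =  2 → C
  i= 4: J-A =  9 → J
  i= 5: C-B =  1 → B
  i= 6: Y-L = 13 → N
  i= 7: B-V =  6 → G
  i= 8: P-G =  9 → J
  i= 9: Z-G = 19 → T
  i=10: J-Q = 19 → T
  i=11: V-T =  2 → C
  i=12: K-B =  9 → J
  i=13: Q-P =  1 → B
  i=14: D-Q = 13 → N
  i=15: N-H =  6 → G
  i=16: J-A =  9 → J
  i=17: F-M = 19 → T
  i=18: F-M = 19 → T
  i=19: W-U =  2 → C
  i=20: Z-Q =  9 → J
  i=21: K-J =  1 → B
  i=22: D-Q = 13 → N
  i=23: O-I =  6 → G
  i=24: P-G =  9 → J
  i=25: M-T = 19 → T
  i=26: I-P = 19 → T
  i=27: L-J =  2 → C
  i=28: W-N =  9 → J
  i=29: S-R =  1 → B
  i=30: Z-M = 13 → N
  i=31: R-L =  6 → G
  i=32: J-A =  9 → J
  i=33: O-V = 19 → T
  i=34: A-H = 19 → T
  i=35: O-M =  2 → C
  i=36: T-K =  9 → J
  i=37: R-Q =  1 → B
  i=38: P-C = 13 → N
  i=39: H-B =  6 → G
  shifts repeat with period 8: JTTCJBNG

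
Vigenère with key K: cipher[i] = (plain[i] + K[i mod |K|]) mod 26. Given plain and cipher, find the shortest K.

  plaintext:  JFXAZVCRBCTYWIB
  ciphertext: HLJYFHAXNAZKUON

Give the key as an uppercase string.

YGM

  i= 0: H-J = 24 → Y
  i= 1: L-F =  6 → G
  i= 2: J-X = 12 → M
  i= 3: Y-A = 24 → Y
  i= 4: F-Z =  6 → G
  i= 5: H-V = 12 → M
  i= 6: A-C = 24 → Y
  i= 7: X-R =  6 → G
  i= 8: N-B = 12 → M
  i= 9: A-C = 24 → Y
  i=10: Z-T =  6 → G
  i=11: K-Y = 12 → M
  i=12: U-W = 24 → Y
  i=13: O-I =  6 → G
  i=14: N-B = 12 → M
  shifts repeat with period 3: YGM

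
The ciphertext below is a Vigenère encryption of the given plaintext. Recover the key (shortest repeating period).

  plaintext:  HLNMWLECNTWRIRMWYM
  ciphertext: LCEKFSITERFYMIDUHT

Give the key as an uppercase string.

  i= 0: L-H =  4 → E
  i= 1: C-L = 17 → R
  i= 2: E-N = 17 → R
  i= 3: K-M = 24 → Y
  i= 4: F-W =  9 → J
  i= 5: S-L =  7 → H
  i= 6: I-E =  4 → E
  i= 7: T-C = 17 → R
  i= 8: E-N = 17 → R
  i= 9: R-T = 24 → Y
  i=10: F-W =  9 → J
  i=11: Y-R =  7 → H
  i=12: M-I =  4 → E
  i=13: I-R = 17 → R
  i=14: D-M = 17 → R
  i=15: U-W = 24 → Y
  i=16: H-Y =  9 → J
  i=17: T-M =  7 → H
  shifts repeat with period 6: ERRYJH

ERRYJH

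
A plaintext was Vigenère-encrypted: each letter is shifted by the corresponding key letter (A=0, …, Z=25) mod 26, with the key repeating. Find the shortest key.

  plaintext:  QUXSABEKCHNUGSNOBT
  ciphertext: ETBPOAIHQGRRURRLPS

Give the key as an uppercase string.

OZEX

  i= 0: E-Q = 14 → O
  i= 1: T-U = 25 → Z
  i= 2: B-X =  4 → E
  i= 3: P-S = 23 → X
  i= 4: O-A = 14 → O
  i= 5: A-B = 25 → Z
  i= 6: I-E =  4 → E
  i= 7: H-K = 23 → X
  i= 8: Q-C = 14 → O
  i= 9: G-H = 25 → Z
  i=10: R-N =  4 → E
  i=11: R-U = 23 → X
  i=12: U-G = 14 → O
  i=13: R-S = 25 → Z
  i=14: R-N =  4 → E
  i=15: L-O = 23 → X
  i=16: P-B = 14 → O
  i=17: S-T = 25 → Z
  shifts repeat with period 4: OZEX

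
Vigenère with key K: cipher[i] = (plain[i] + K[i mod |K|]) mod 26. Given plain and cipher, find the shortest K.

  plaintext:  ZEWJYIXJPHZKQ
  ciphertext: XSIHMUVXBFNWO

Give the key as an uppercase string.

  i= 0: X-Z = 24 → Y
  i= 1: S-E = 14 → O
  i= 2: I-W = 12 → M
  i= 3: H-J = 24 → Y
  i= 4: M-Y = 14 → O
  i= 5: U-I = 12 → M
  i= 6: V-X = 24 → Y
  i= 7: X-J = 14 → O
  i= 8: B-P = 12 → M
  i= 9: F-H = 24 → Y
  i=10: N-Z = 14 → O
  i=11: W-K = 12 → M
  i=12: O-Q = 24 → Y
  shifts repeat with period 3: YOM

YOM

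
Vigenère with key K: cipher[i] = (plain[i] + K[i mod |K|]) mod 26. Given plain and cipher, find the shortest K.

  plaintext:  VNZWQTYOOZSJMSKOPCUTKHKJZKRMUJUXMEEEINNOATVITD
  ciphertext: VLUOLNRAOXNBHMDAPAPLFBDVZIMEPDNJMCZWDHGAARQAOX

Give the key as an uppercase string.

  i= 0: V-V =  0 → A
  i= 1: L-N = 24 → Y
  i= 2: U-Z = 21 → V
  i= 3: O-W = 18 → S
  i= 4: L-Q = 21 → V
  i= 5: N-T = 20 → U
  i= 6: R-Y = 19 → T
  i= 7: A-O = 12 → M
  i= 8: O-O =  0 → A
  i= 9: X-Z = 24 → Y
  i=10: N-S = 21 → V
  i=11: B-J = 18 → S
  i=12: H-M = 21 → V
  i=13: M-S = 20 → U
  i=14: D-K = 19 → T
  i=15: A-O = 12 → M
  i=16: P-P =  0 → A
  i=17: A-C = 24 → Y
  i=18: P-U = 21 → V
  i=19: L-T = 18 → S
  i=20: F-K = 21 → V
  i=21: B-H = 20 → U
  i=22: D-K = 19 → T
  i=23: V-J = 12 → M
  i=24: Z-Z =  0 → A
  i=25: I-K = 24 → Y
  i=26: M-R = 21 → V
  i=27: E-M = 18 → S
  i=28: P-U = 21 → V
  i=29: D-J = 20 → U
  i=30: N-U = 19 → T
  i=31: J-X = 12 → M
  i=32: M-M =  0 → A
  i=33: C-E = 24 → Y
  i=34: Z-E = 21 → V
  i=35: W-E = 18 → S
  i=36: D-I = 21 → V
  i=37: H-N = 20 → U
  i=38: G-N = 19 → T
  i=39: A-O = 12 → M
  i=40: A-A =  0 → A
  i=41: R-T = 24 → Y
  i=42: Q-V = 21 → V
  i=43: A-I = 18 → S
  i=44: O-T = 21 → V
  i=45: X-D = 20 → U
  shifts repeat with period 8: AYVSVUTM

AYVSVUTM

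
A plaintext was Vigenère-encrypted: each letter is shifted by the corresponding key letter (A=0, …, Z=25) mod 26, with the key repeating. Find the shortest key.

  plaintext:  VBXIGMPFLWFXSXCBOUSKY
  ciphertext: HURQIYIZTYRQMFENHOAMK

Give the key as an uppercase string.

MTUIC

  i= 0: H-V = 12 → M
  i= 1: U-B = 19 → T
  i= 2: R-X = 20 → U
  i= 3: Q-I =  8 → I
  i= 4: I-G =  2 → C
  i= 5: Y-M = 12 → M
  i= 6: I-P = 19 → T
  i= 7: Z-F = 20 → U
  i= 8: T-L =  8 → I
  i= 9: Y-W =  2 → C
  i=10: R-F = 12 → M
  i=11: Q-X = 19 → T
  i=12: M-S = 20 → U
  i=13: F-X =  8 → I
  i=14: E-C =  2 → C
  i=15: N-B = 12 → M
  i=16: H-O = 19 → T
  i=17: O-U = 20 → U
  i=18: A-S =  8 → I
  i=19: M-K =  2 → C
  i=20: K-Y = 12 → M
  shifts repeat with period 5: MTUIC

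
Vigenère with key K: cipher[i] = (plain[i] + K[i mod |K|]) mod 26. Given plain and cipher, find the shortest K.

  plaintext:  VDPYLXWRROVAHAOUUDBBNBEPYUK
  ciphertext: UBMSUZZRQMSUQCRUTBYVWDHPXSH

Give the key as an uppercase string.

  i= 0: U-V = 25 → Z
  i= 1: B-D = 24 → Y
  i= 2: M-P = 23 → X
  i= 3: S-Y = 20 → U
  i= 4: U-L =  9 → J
  i= 5: Z-X =  2 → C
  i= 6: Z-W =  3 → D
  i= 7: R-R =  0 → A
  i= 8: Q-R = 25 → Z
  i= 9: M-O = 24 → Y
  i=10: S-V = 23 → X
  i=11: U-A = 20 → U
  i=12: Q-H =  9 → J
  i=13: C-A =  2 → C
  i=14: R-O =  3 → D
  i=15: U-U =  0 → A
  i=16: T-U = 25 → Z
  i=17: B-D = 24 → Y
  i=18: Y-B = 23 → X
  i=19: V-B = 20 → U
  i=20: W-N =  9 → J
  i=21: D-B =  2 → C
  i=22: H-E =  3 → D
  i=23: P-P =  0 → A
  i=24: X-Y = 25 → Z
  i=25: S-U = 24 → Y
  i=26: H-K = 23 → X
  shifts repeat with period 8: ZYXUJCDA

ZYXUJCDA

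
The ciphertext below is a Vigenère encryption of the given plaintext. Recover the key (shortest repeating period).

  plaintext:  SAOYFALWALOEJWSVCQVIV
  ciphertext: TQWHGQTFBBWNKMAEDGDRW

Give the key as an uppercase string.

BQIJ

  i= 0: T-S =  1 → B
  i= 1: Q-A = 16 → Q
  i= 2: W-O =  8 → I
  i= 3: H-Y =  9 → J
  i= 4: G-F =  1 → B
  i= 5: Q-A = 16 → Q
  i= 6: T-L =  8 → I
  i= 7: F-W =  9 → J
  i= 8: B-A =  1 → B
  i= 9: B-L = 16 → Q
  i=10: W-O =  8 → I
  i=11: N-E =  9 → J
  i=12: K-J =  1 → B
  i=13: M-W = 16 → Q
  i=14: A-S =  8 → I
  i=15: E-V =  9 → J
  i=16: D-C =  1 → B
  i=17: G-Q = 16 → Q
  i=18: D-V =  8 → I
  i=19: R-I =  9 → J
  i=20: W-V =  1 → B
  shifts repeat with period 4: BQIJ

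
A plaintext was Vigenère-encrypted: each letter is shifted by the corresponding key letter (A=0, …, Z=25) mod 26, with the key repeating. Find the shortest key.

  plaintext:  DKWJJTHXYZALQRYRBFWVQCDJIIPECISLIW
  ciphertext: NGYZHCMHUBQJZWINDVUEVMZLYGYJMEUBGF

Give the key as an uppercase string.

KWCQYJF

  i= 0: N-D = 10 → K
  i= 1: G-K = 22 → W
  i= 2: Y-W =  2 → C
  i= 3: Z-J = 16 → Q
  i= 4: H-J = 24 → Y
  i= 5: C-T =  9 → J
  i= 6: M-H =  5 → F
  i= 7: H-X = 10 → K
  i= 8: U-Y = 22 → W
  i= 9: B-Z =  2 → C
  i=10: Q-A = 16 → Q
  i=11: J-L = 24 → Y
  i=12: Z-Q =  9 → J
  i=13: W-R =  5 → F
  i=14: I-Y = 10 → K
  i=15: N-R = 22 → W
  i=16: D-B =  2 → C
  i=17: V-F = 16 → Q
  i=18: U-W = 24 → Y
  i=19: E-V =  9 → J
  i=20: V-Q =  5 → F
  i=21: M-C = 10 → K
  i=22: Z-D = 22 → W
  i=23: L-J =  2 → C
  i=24: Y-I = 16 → Q
  i=25: G-I = 24 → Y
  i=26: Y-P =  9 → J
  i=27: J-E =  5 → F
  i=28: M-C = 10 → K
  i=29: E-I = 22 → W
  i=30: U-S =  2 → C
  i=31: B-L = 16 → Q
  i=32: G-I = 24 → Y
  i=33: F-W =  9 → J
  shifts repeat with period 7: KWCQYJF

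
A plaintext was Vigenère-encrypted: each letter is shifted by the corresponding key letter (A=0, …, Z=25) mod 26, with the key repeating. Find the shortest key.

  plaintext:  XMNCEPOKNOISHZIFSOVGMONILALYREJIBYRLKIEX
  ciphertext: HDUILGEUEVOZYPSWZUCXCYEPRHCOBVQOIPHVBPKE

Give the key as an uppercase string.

KRHGHRQ

  i= 0: H-X = 10 → K
  i= 1: D-M = 17 → R
  i= 2: U-N =  7 → H
  i= 3: I-C =  6 → G
  i= 4: L-E =  7 → H
  i= 5: G-P = 17 → R
  i= 6: E-O = 16 → Q
  i= 7: U-K = 10 → K
  i= 8: E-N = 17 → R
  i= 9: V-O =  7 → H
  i=10: O-I =  6 → G
  i=11: Z-S =  7 → H
  i=12: Y-H = 17 → R
  i=13: P-Z = 16 → Q
  i=14: S-I = 10 → K
  i=15: W-F = 17 → R
  i=16: Z-S =  7 → H
  i=17: U-O =  6 → G
  i=18: C-V =  7 → H
  i=19: X-G = 17 → R
  i=20: C-M = 16 → Q
  i=21: Y-O = 10 → K
  i=22: E-N = 17 → R
  i=23: P-I =  7 → H
  i=24: R-L =  6 → G
  i=25: H-A =  7 → H
  i=26: C-L = 17 → R
  i=27: O-Y = 16 → Q
  i=28: B-R = 10 → K
  i=29: V-E = 17 → R
  i=30: Q-J =  7 → H
  i=31: O-I =  6 → G
  i=32: I-B =  7 → H
  i=33: P-Y = 17 → R
  i=34: H-R = 16 → Q
  i=35: V-L = 10 → K
  i=36: B-K = 17 → R
  i=37: P-I =  7 → H
  i=38: K-E =  6 → G
  i=39: E-X =  7 → H
  shifts repeat with period 7: KRHGHRQ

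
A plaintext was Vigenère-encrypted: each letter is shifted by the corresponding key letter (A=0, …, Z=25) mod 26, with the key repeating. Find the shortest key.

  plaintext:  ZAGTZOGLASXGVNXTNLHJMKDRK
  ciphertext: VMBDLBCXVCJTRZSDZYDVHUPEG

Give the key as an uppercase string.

  i= 0: V-Z = 22 → W
  i= 1: M-A = 12 → M
  i= 2: B-G = 21 → V
  i= 3: D-T = 10 → K
  i= 4: L-Z = 12 → M
  i= 5: B-O = 13 → N
  i= 6: C-G = 22 → W
  i= 7: X-L = 12 → M
  i= 8: V-A = 21 → V
  i= 9: C-S = 10 → K
  i=10: J-X = 12 → M
  i=11: T-G = 13 → N
  i=12: R-V = 22 → W
  i=13: Z-N = 12 → M
  i=14: S-X = 21 → V
  i=15: D-T = 10 → K
  i=16: Z-N = 12 → M
  i=17: Y-L = 13 → N
  i=18: D-H = 22 → W
  i=19: V-J = 12 → M
  i=20: H-M = 21 → V
  i=21: U-K = 10 → K
  i=22: P-D = 12 → M
  i=23: E-R = 13 → N
  i=24: G-K = 22 → W
  shifts repeat with period 6: WMVKMN

WMVKMN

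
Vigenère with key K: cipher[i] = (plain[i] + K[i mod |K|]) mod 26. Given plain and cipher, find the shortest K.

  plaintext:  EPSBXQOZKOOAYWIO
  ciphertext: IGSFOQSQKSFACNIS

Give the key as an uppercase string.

  i= 0: I-E =  4 → E
  i= 1: G-P = 17 → R
  i= 2: S-S =  0 → A
  i= 3: F-B =  4 → E
  i= 4: O-X = 17 → R
  i= 5: Q-Q =  0 → A
  i= 6: S-O =  4 → E
  i= 7: Q-Z = 17 → R
  i= 8: K-K =  0 → A
  i= 9: S-O =  4 → E
  i=10: F-O = 17 → R
  i=11: A-A =  0 → A
  i=12: C-Y =  4 → E
  i=13: N-W = 17 → R
  i=14: I-I =  0 → A
  i=15: S-O =  4 → E
  shifts repeat with period 3: ERA

ERA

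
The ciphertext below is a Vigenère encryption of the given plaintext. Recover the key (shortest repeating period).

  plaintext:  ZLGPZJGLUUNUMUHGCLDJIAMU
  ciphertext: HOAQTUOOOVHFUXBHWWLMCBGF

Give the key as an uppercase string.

IDUBUL

  i= 0: H-Z =  8 → I
  i= 1: O-L =  3 → D
  i= 2: A-G = 20 → U
  i= 3: Q-P =  1 → B
  i= 4: T-Z = 20 → U
  i= 5: U-J = 11 → L
  i= 6: O-G =  8 → I
  i= 7: O-L =  3 → D
  i= 8: O-U = 20 → U
  i= 9: V-U =  1 → B
  i=10: H-N = 20 → U
  i=11: F-U = 11 → L
  i=12: U-M =  8 → I
  i=13: X-U =  3 → D
  i=14: B-H = 20 → U
  i=15: H-G =  1 → B
  i=16: W-C = 20 → U
  i=17: W-L = 11 → L
  i=18: L-D =  8 → I
  i=19: M-J =  3 → D
  i=20: C-I = 20 → U
  i=21: B-A =  1 → B
  i=22: G-M = 20 → U
  i=23: F-U = 11 → L
  shifts repeat with period 6: IDUBUL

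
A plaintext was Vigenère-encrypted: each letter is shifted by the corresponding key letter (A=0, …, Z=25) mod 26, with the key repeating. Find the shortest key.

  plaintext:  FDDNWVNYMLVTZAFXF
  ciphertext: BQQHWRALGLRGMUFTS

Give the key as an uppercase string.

  i= 0: B-F = 22 → W
  i= 1: Q-D = 13 → N
  i= 2: Q-D = 13 → N
  i= 3: H-N = 20 → U
  i= 4: W-W =  0 → A
  i= 5: R-V = 22 → W
  i= 6: A-N = 13 → N
  i= 7: L-Y = 13 → N
  i= 8: G-M = 20 → U
  i= 9: L-L =  0 → A
  i=10: R-V = 22 → W
  i=11: G-T = 13 → N
  i=12: M-Z = 13 → N
  i=13: U-A = 20 → U
  i=14: F-F =  0 → A
  i=15: T-X = 22 → W
  i=16: S-F = 13 → N
  shifts repeat with period 5: WNNUA

WNNUA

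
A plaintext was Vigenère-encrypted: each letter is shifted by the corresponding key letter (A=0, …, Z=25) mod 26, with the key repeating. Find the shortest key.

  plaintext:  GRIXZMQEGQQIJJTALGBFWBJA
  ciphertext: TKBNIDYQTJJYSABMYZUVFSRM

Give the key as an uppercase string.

NTTQJRIM

  i= 0: T-G = 13 → N
  i= 1: K-R = 19 → T
  i= 2: B-I = 19 → T
  i= 3: N-X = 16 → Q
  i= 4: I-Z =  9 → J
  i= 5: D-M = 17 → R
  i= 6: Y-Q =  8 → I
  i= 7: Q-E = 12 → M
  i= 8: T-G = 13 → N
  i= 9: J-Q = 19 → T
  i=10: J-Q = 19 → T
  i=11: Y-I = 16 → Q
  i=12: S-J =  9 → J
  i=13: A-J = 17 → R
  i=14: B-T =  8 → I
  i=15: M-A = 12 → M
  i=16: Y-L = 13 → N
  i=17: Z-G = 19 → T
  i=18: U-B = 19 → T
  i=19: V-F = 16 → Q
  i=20: F-W =  9 → J
  i=21: S-B = 17 → R
  i=22: R-J =  8 → I
  i=23: M-A = 12 → M
  shifts repeat with period 8: NTTQJRIM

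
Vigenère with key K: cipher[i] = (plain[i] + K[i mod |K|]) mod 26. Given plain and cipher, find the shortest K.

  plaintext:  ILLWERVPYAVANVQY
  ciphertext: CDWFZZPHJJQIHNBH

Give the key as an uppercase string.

USLJVI

  i= 0: C-I = 20 → U
  i= 1: D-L = 18 → S
  i= 2: W-L = 11 → L
  i= 3: F-W =  9 → J
  i= 4: Z-E = 21 → V
  i= 5: Z-R =  8 → I
  i= 6: P-V = 20 → U
  i= 7: H-P = 18 → S
  i= 8: J-Y = 11 → L
  i= 9: J-A =  9 → J
  i=10: Q-V = 21 → V
  i=11: I-A =  8 → I
  i=12: H-N = 20 → U
  i=13: N-V = 18 → S
  i=14: B-Q = 11 → L
  i=15: H-Y =  9 → J
  shifts repeat with period 6: USLJVI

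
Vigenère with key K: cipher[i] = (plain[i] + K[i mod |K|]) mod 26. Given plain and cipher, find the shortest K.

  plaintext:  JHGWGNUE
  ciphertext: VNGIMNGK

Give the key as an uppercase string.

MGA

  i= 0: V-J = 12 → M
  i= 1: N-H =  6 → G
  i= 2: G-G =  0 → A
  i= 3: I-W = 12 → M
  i= 4: M-G =  6 → G
  i= 5: N-N =  0 → A
  i= 6: G-U = 12 → M
  i= 7: K-E =  6 → G
  shifts repeat with period 3: MGA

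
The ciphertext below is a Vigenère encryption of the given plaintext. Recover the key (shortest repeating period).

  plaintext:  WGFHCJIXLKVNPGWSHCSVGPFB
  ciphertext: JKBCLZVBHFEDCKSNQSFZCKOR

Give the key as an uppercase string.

  i= 0: J-W = 13 → N
  i= 1: K-G =  4 → E
  i= 2: B-F = 22 → W
  i= 3: C-H = 21 → V
  i= 4: L-C =  9 → J
  i= 5: Z-J = 16 → Q
  i= 6: V-I = 13 → N
  i= 7: B-X =  4 → E
  i= 8: H-L = 22 → W
  i= 9: F-K = 21 → V
  i=10: E-V =  9 → J
  i=11: D-N = 16 → Q
  i=12: C-P = 13 → N
  i=13: K-G =  4 → E
  i=14: S-W = 22 → W
  i=15: N-S = 21 → V
  i=16: Q-H =  9 → J
  i=17: S-C = 16 → Q
  i=18: F-S = 13 → N
  i=19: Z-V =  4 → E
  i=20: C-G = 22 → W
  i=21: K-P = 21 → V
  i=22: O-F =  9 → J
  i=23: R-B = 16 → Q
  shifts repeat with period 6: NEWVJQ

NEWVJQ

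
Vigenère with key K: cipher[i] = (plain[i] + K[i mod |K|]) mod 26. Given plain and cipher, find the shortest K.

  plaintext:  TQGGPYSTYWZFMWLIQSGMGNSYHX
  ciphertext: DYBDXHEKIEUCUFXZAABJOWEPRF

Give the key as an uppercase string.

KIVXIJMR

  i= 0: D-T = 10 → K
  i= 1: Y-Q =  8 → I
  i= 2: B-G = 21 → V
  i= 3: D-G = 23 → X
  i= 4: X-P =  8 → I
  i= 5: H-Y =  9 → J
  i= 6: E-S = 12 → M
  i= 7: K-T = 17 → R
  i= 8: I-Y = 10 → K
  i= 9: E-W =  8 → I
  i=10: U-Z = 21 → V
  i=11: C-F = 23 → X
  i=12: U-M =  8 → I
  i=13: F-W =  9 → J
  i=14: X-L = 12 → M
  i=15: Z-I = 17 → R
  i=16: A-Q = 10 → K
  i=17: A-S =  8 → I
  i=18: B-G = 21 → V
  i=19: J-M = 23 → X
  i=20: O-G =  8 → I
  i=21: W-N =  9 → J
  i=22: E-S = 12 → M
  i=23: P-Y = 17 → R
  i=24: R-H = 10 → K
  i=25: F-X =  8 → I
  shifts repeat with period 8: KIVXIJMR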